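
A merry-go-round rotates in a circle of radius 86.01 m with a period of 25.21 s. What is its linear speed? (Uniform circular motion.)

v = 2πr/T = 2π×86.01/25.21 = 21.44 m/s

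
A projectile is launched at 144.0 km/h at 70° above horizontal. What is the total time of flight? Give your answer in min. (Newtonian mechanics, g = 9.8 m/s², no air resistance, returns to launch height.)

v₀ = 144.0 km/h × 0.2777777777777778 = 40.0 m/s
T = 2 × v₀ × sin(θ) / g = 2 × 40.0 × sin(70°) / 9.8 = 2 × 40.0 × 0.939693 / 9.8 = 7.67096 s
T = 7.67096 s / 60.0 = 0.1278 min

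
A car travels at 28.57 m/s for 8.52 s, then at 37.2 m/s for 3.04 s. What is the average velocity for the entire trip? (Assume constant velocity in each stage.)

d₁ = v₁t₁ = 28.57 × 8.52 = 243.4164 m
d₂ = v₂t₂ = 37.2 × 3.04 = 113.088 m
d_total = 356.5044 m, t_total = 11.56 s
v_avg = d_total/t_total = 356.5044/11.56 = 30.84 m/s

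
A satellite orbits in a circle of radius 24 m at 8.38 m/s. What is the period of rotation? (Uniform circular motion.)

T = 2πr/v = 2π×24/8.38 = 17.99 s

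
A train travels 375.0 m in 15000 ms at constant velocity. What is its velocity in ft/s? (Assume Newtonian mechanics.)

t = 15000 ms × 0.001 = 15.0 s
v = d / t = 375.0 / 15.0 = 25.0 m/s
v = 25.0 m/s / 0.3048 = 82.02 ft/s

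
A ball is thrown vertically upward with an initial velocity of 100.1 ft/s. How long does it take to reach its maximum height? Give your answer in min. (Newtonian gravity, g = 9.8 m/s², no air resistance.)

v₀ = 100.1 ft/s × 0.3048 = 30.5105 m/s
t_up = v₀ / g = 30.5105 / 9.8 = 3.11332 s
t_up = 3.11332 s / 60.0 = 0.05189 min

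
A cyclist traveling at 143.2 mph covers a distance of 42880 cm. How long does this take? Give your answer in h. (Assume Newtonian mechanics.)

d = 42880 cm × 0.01 = 428.8 m
v = 143.2 mph × 0.44704 = 64.0161 m/s
t = d / v = 428.8 / 64.0161 = 6.69831 s
t = 6.69831 s / 3600.0 = 0.001861 h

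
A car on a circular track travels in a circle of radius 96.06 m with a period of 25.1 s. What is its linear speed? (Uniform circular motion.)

v = 2πr/T = 2π×96.06/25.1 = 24.05 m/s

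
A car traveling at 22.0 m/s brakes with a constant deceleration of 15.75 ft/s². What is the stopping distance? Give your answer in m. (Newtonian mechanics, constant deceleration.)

a = 15.75 ft/s² × 0.3048 = 4.8006 m/s²
d = v₀² / (2a) = 22.0² / (2 × 4.8006) = 484.0 / 9.6012 = 50.41 m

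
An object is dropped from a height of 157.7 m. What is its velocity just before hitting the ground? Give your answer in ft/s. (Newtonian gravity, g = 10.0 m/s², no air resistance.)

v = √(2gh) = √(2 × 10.0 × 157.7) = 56.1605 m/s
v = 56.1605 m/s / 0.3048 = 184.3 ft/s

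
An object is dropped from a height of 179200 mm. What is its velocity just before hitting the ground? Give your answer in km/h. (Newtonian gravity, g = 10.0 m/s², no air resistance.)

h = 179200 mm × 0.001 = 179.2 m
v = √(2gh) = √(2 × 10.0 × 179.2) = 59.8665 m/s
v = 59.8665 m/s / 0.2777777777777778 = 215.5 km/h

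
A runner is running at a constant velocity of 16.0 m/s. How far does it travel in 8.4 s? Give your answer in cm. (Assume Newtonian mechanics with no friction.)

d = v × t = 16.0 × 8.4 = 134.4 m
d = 134.4 m / 0.01 = 13440 cm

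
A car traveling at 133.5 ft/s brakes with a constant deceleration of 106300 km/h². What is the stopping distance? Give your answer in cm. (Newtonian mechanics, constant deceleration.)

v₀ = 133.5 ft/s × 0.3048 = 40.6908 m/s
a = 106300 km/h² × 7.716049382716049e-05 = 8.20216 m/s²
d = v₀² / (2a) = 40.6908² / (2 × 8.20216) = 1655.74 / 16.4043 = 100.933 m
d = 100.933 m / 0.01 = 10090 cm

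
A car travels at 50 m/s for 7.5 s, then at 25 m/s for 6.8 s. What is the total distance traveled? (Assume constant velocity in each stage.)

d₁ = v₁t₁ = 50 × 7.5 = 375.0 m
d₂ = v₂t₂ = 25 × 6.8 = 170.0 m
d_total = 375.0 + 170.0 = 545.0 m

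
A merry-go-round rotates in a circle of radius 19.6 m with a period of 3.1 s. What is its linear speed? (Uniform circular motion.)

v = 2πr/T = 2π×19.6/3.1 = 39.73 m/s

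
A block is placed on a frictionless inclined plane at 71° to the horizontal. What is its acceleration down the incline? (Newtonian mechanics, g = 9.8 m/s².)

a = g sin(θ) = 9.8 × sin(71°) = 9.8 × 0.9455 = 9.27 m/s²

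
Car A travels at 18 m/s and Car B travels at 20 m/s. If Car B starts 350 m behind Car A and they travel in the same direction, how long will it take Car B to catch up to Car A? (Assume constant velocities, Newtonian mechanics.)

Relative speed: v_rel = 20 - 18 = 2 m/s
Time to catch: t = d₀/v_rel = 350/2 = 175.0 s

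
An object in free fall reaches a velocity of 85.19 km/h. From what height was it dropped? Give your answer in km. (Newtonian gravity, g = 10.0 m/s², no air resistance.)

v = 85.19 km/h × 0.2777777777777778 = 23.6639 m/s
h = v² / (2g) = 23.6639² / (2 × 10.0) = 27.999 m
h = 27.999 m / 1000.0 = 0.028 km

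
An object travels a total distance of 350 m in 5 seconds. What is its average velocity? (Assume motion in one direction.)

v_avg = Δd / Δt = 350 / 5 = 70.0 m/s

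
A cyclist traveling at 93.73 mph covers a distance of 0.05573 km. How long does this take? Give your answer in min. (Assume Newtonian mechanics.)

d = 0.05573 km × 1000.0 = 55.73 m
v = 93.73 mph × 0.44704 = 41.9011 m/s
t = d / v = 55.73 / 41.9011 = 1.33004 s
t = 1.33004 s / 60.0 = 0.02217 min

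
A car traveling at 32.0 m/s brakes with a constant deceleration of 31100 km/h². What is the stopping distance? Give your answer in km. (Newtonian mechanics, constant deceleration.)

a = 31100 km/h² × 7.716049382716049e-05 = 2.39969 m/s²
d = v₀² / (2a) = 32.0² / (2 × 2.39969) = 1024.0 / 4.79938 = 213.361 m
d = 213.361 m / 1000.0 = 0.2134 km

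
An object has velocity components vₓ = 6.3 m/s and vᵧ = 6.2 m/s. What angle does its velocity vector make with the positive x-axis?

θ = arctan(vᵧ/vₓ) = arctan(6.2/6.3) = 44.54°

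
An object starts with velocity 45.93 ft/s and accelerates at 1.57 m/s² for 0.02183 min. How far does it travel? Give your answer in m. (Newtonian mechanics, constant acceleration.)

v₀ = 45.93 ft/s × 0.3048 = 13.9995 m/s
t = 0.02183 min × 60.0 = 1.3098 s
d = v₀ × t + ½ × a × t² = 13.9995 × 1.3098 + 0.5 × 1.57 × 1.3098² = 19.68 m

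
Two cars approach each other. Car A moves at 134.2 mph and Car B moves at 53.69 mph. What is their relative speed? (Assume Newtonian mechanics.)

v_rel = v_A + v_B = 134.2 + 53.69 = 187.89 mph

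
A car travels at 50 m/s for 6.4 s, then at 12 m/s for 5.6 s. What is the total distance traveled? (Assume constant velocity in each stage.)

d₁ = v₁t₁ = 50 × 6.4 = 320.0 m
d₂ = v₂t₂ = 12 × 5.6 = 67.2 m
d_total = 320.0 + 67.2 = 387.2 m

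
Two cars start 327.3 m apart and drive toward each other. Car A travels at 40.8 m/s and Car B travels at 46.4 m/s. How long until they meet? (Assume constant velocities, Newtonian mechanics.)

Combined speed: v_combined = 40.8 + 46.4 = 87.2 m/s
Time to meet: t = d/v_combined = 327.3/87.2 = 3.75 s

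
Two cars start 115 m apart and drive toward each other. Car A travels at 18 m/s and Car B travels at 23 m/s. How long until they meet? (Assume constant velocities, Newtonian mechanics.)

Combined speed: v_combined = 18 + 23 = 41 m/s
Time to meet: t = d/v_combined = 115/41 = 2.8 s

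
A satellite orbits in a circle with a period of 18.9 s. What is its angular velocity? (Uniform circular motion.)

ω = 2π/T = 2π/18.9 = 0.3324 rad/s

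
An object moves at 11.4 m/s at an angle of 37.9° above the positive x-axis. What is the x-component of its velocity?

vₓ = v cos(θ) = 11.4 × cos(37.9°) = 9.0 m/s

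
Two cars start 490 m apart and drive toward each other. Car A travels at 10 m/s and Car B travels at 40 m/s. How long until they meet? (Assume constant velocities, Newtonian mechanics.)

Combined speed: v_combined = 10 + 40 = 50 m/s
Time to meet: t = d/v_combined = 490/50 = 9.8 s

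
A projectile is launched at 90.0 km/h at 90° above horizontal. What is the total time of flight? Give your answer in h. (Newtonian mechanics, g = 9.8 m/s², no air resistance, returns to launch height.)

v₀ = 90.0 km/h × 0.2777777777777778 = 25.0 m/s
T = 2 × v₀ × sin(θ) / g = 2 × 25.0 × sin(90°) / 9.8 = 2 × 25.0 × 1.0 / 9.8 = 5.10204 s
T = 5.10204 s / 3600.0 = 0.001417 h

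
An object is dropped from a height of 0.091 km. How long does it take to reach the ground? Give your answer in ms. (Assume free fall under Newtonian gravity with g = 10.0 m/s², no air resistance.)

h = 0.091 km × 1000.0 = 91.0 m
t = √(2h/g) = √(2 × 91.0 / 10.0) = 4.26615 s
t = 4.26615 s / 0.001 = 4266 ms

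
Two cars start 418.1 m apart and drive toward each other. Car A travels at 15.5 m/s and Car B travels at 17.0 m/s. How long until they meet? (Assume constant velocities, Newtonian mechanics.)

Combined speed: v_combined = 15.5 + 17.0 = 32.5 m/s
Time to meet: t = d/v_combined = 418.1/32.5 = 12.86 s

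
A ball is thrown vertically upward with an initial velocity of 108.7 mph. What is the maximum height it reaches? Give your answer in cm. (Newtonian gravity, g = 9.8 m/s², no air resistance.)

v₀ = 108.7 mph × 0.44704 = 48.5932 m/s
h_max = v₀² / (2g) = 48.5932² / (2 × 9.8) = 2361.3 / 19.6 = 120.474 m
h_max = 120.474 m / 0.01 = 12050 cm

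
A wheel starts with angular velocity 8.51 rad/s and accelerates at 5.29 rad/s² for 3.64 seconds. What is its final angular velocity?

ω = ω₀ + αt = 8.51 + 5.29 × 3.64 = 27.77 rad/s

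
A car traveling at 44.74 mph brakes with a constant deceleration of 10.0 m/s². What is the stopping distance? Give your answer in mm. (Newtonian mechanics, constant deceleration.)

v₀ = 44.74 mph × 0.44704 = 20.0006 m/s
d = v₀² / (2a) = 20.0006² / (2 × 10.0) = 400.024 / 20.0 = 20.0012 m
d = 20.0012 m / 0.001 = 20000 mm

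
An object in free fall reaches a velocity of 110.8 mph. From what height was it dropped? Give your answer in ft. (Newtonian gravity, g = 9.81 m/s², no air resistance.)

v = 110.8 mph × 0.44704 = 49.532 m/s
h = v² / (2g) = 49.532² / (2 × 9.81) = 125.047 m
h = 125.047 m / 0.3048 = 410.3 ft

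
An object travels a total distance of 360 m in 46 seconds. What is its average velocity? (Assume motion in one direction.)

v_avg = Δd / Δt = 360 / 46 = 7.83 m/s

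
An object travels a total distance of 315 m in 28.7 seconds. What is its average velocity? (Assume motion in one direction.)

v_avg = Δd / Δt = 315 / 28.7 = 10.98 m/s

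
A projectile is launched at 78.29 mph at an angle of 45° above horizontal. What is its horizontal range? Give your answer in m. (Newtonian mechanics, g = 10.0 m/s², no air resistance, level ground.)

v₀ = 78.29 mph × 0.44704 = 34.9988 m/s
R = v₀² × sin(2θ) / g = 34.9988² × sin(2 × 45°) / 10.0 = 1224.92 × 1.0 / 10.0 = 122.5 m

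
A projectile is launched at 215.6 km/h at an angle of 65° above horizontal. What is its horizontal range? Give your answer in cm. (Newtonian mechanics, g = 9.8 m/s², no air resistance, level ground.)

v₀ = 215.6 km/h × 0.2777777777777778 = 59.8889 m/s
R = v₀² × sin(2θ) / g = 59.8889² × sin(2 × 65°) / 9.8 = 3586.68 × 0.766044 / 9.8 = 280.363 m
R = 280.363 m / 0.01 = 28040 cm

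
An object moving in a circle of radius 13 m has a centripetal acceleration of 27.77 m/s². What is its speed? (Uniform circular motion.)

v = √(a_c × r) = √(27.77 × 13) = 19.0 m/s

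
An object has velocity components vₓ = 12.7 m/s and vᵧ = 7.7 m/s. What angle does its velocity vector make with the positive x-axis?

θ = arctan(vᵧ/vₓ) = arctan(7.7/12.7) = 31.23°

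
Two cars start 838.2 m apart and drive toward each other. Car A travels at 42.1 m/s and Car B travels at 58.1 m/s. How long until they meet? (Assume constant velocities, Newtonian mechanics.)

Combined speed: v_combined = 42.1 + 58.1 = 100.2 m/s
Time to meet: t = d/v_combined = 838.2/100.2 = 8.37 s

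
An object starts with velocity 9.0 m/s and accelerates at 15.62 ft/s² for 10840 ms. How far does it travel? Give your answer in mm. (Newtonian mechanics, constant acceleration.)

a = 15.62 ft/s² × 0.3048 = 4.76098 m/s²
t = 10840 ms × 0.001 = 10.84 s
d = v₀ × t + ½ × a × t² = 9.0 × 10.84 + 0.5 × 4.76098 × 10.84² = 377.281 m
d = 377.281 m / 0.001 = 377300 mm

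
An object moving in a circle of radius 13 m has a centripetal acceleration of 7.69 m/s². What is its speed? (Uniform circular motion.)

v = √(a_c × r) = √(7.69 × 13) = 10.0 m/s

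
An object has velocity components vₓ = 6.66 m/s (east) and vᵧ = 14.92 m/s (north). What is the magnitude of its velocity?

|v| = √(vₓ² + vᵧ²) = √(6.66² + 14.92²) = √(266.962) = 16.34 m/s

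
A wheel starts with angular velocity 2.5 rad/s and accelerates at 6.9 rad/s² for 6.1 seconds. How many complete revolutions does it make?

θ = ω₀t + ½αt² = 2.5×6.1 + ½×6.9×6.1² = 143.6245 rad
Total revolutions = θ/(2π) = 143.6245/(2π) = 22.86
Complete revolutions = ⌊22.86⌋ = 22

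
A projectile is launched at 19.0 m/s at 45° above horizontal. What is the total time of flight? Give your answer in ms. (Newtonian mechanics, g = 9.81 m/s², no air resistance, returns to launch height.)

T = 2 × v₀ × sin(θ) / g = 2 × 19.0 × sin(45°) / 9.81 = 2 × 19.0 × 0.707107 / 9.81 = 2.73905 s
T = 2.73905 s / 0.001 = 2739 ms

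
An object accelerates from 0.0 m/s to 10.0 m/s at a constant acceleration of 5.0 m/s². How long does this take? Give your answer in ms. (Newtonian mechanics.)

t = (v - v₀) / a = (10.0 - 0.0) / 5.0 = 2.0 s
t = 2.0 s / 0.001 = 2000 ms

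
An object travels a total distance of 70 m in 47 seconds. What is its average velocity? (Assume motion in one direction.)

v_avg = Δd / Δt = 70 / 47 = 1.49 m/s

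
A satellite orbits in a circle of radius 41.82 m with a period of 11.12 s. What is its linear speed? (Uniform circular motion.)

v = 2πr/T = 2π×41.82/11.12 = 23.63 m/s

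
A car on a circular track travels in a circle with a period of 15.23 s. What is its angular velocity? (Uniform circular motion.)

ω = 2π/T = 2π/15.23 = 0.4126 rad/s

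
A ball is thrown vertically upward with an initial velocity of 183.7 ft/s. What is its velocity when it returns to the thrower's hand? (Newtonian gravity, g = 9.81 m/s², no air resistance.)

By conservation of energy (no air resistance), the ball returns to the throw height with the same speed as launch, but directed downward.
|v_ground| = v₀ = 183.7 ft/s
v_ground = 183.7 ft/s (downward)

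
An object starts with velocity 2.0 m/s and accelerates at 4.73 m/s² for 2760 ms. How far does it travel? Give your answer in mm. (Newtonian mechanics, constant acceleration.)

t = 2760 ms × 0.001 = 2.76 s
d = v₀ × t + ½ × a × t² = 2.0 × 2.76 + 0.5 × 4.73 × 2.76² = 23.5356 m
d = 23.5356 m / 0.001 = 23540 mm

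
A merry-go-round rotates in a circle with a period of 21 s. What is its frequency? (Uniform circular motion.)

f = 1/T = 1/21 = 0.0476 Hz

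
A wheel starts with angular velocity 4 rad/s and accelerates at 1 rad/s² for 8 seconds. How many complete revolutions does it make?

θ = ω₀t + ½αt² = 4×8 + ½×1×8² = 64.0 rad
Total revolutions = θ/(2π) = 64.0/(2π) = 10.19
Complete revolutions = ⌊10.19⌋ = 10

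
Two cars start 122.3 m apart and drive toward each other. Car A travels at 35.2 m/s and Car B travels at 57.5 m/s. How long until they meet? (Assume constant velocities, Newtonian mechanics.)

Combined speed: v_combined = 35.2 + 57.5 = 92.7 m/s
Time to meet: t = d/v_combined = 122.3/92.7 = 1.32 s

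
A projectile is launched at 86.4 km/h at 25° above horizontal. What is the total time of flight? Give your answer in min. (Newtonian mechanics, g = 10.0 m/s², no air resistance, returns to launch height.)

v₀ = 86.4 km/h × 0.2777777777777778 = 24.0 m/s
T = 2 × v₀ × sin(θ) / g = 2 × 24.0 × sin(25°) / 10.0 = 2 × 24.0 × 0.422618 / 10.0 = 2.02857 s
T = 2.02857 s / 60.0 = 0.03381 min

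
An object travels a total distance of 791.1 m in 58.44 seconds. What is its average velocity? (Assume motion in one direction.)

v_avg = Δd / Δt = 791.1 / 58.44 = 13.54 m/s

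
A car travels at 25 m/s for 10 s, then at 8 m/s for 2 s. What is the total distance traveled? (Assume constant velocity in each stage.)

d₁ = v₁t₁ = 25 × 10 = 250 m
d₂ = v₂t₂ = 8 × 2 = 16 m
d_total = 250 + 16 = 266 m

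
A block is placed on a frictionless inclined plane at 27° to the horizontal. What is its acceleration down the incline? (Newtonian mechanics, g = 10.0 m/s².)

a = g sin(θ) = 10.0 × sin(27°) = 10.0 × 0.454 = 4.54 m/s²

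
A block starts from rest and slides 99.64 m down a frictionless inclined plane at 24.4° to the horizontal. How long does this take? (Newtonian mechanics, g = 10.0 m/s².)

a = g sin(θ) = 10.0 × sin(24.4°) = 4.131 m/s²
t = √(2d/a) = √(2 × 99.64 / 4.131) = 6.95 s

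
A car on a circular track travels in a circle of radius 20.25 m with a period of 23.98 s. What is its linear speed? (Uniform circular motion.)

v = 2πr/T = 2π×20.25/23.98 = 5.31 m/s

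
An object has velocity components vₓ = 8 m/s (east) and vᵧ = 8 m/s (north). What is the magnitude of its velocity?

|v| = √(vₓ² + vᵧ²) = √(8² + 8²) = √(128) = 11.31 m/s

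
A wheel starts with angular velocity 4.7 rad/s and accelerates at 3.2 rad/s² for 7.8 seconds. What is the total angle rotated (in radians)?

θ = ω₀t + ½αt² = 4.7×7.8 + ½×3.2×7.8² = 134.0 rad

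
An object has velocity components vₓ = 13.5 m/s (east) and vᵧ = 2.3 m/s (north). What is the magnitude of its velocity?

|v| = √(vₓ² + vᵧ²) = √(13.5² + 2.3²) = √(187.54) = 13.69 m/s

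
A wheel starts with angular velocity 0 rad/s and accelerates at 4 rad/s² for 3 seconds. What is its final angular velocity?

ω = ω₀ + αt = 0 + 4 × 3 = 12 rad/s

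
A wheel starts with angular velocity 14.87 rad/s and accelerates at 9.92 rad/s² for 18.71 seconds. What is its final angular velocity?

ω = ω₀ + αt = 14.87 + 9.92 × 18.71 = 200.47 rad/s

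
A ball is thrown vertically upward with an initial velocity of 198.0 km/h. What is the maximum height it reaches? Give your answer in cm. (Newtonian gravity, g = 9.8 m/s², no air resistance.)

v₀ = 198.0 km/h × 0.2777777777777778 = 55.0 m/s
h_max = v₀² / (2g) = 55.0² / (2 × 9.8) = 3025.0 / 19.6 = 154.337 m
h_max = 154.337 m / 0.01 = 15430 cm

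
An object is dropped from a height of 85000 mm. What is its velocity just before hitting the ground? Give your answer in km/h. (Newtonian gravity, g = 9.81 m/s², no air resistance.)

h = 85000 mm × 0.001 = 85.0 m
v = √(2gh) = √(2 × 9.81 × 85.0) = 40.8375 m/s
v = 40.8375 m/s / 0.2777777777777778 = 147.0 km/h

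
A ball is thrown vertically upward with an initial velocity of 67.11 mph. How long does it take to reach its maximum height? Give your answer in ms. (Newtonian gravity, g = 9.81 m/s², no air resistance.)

v₀ = 67.11 mph × 0.44704 = 30.0009 m/s
t_up = v₀ / g = 30.0009 / 9.81 = 3.0582 s
t_up = 3.0582 s / 0.001 = 3058 ms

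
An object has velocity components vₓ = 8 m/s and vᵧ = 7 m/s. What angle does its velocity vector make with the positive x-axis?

θ = arctan(vᵧ/vₓ) = arctan(7/8) = 41.19°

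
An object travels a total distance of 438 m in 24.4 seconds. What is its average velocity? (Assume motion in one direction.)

v_avg = Δd / Δt = 438 / 24.4 = 17.95 m/s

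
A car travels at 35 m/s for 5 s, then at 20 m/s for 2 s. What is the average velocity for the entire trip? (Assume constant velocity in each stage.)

d₁ = v₁t₁ = 35 × 5 = 175 m
d₂ = v₂t₂ = 20 × 2 = 40 m
d_total = 215 m, t_total = 7 s
v_avg = d_total/t_total = 215/7 = 30.71 m/s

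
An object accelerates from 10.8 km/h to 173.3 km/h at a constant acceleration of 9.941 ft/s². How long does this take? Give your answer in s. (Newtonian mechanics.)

v₀ = 10.8 km/h × 0.2777777777777778 = 3.0 m/s
v = 173.3 km/h × 0.2777777777777778 = 48.1389 m/s
a = 9.941 ft/s² × 0.3048 = 3.03002 m/s²
t = (v - v₀) / a = (48.1389 - 3.0) / 3.03002 = 14.9 s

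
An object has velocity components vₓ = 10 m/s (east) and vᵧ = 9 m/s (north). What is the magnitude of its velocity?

|v| = √(vₓ² + vᵧ²) = √(10² + 9²) = √(181) = 13.45 m/s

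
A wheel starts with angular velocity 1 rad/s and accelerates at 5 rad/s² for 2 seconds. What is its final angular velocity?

ω = ω₀ + αt = 1 + 5 × 2 = 11 rad/s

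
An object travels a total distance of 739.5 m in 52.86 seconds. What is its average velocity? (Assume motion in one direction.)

v_avg = Δd / Δt = 739.5 / 52.86 = 13.99 m/s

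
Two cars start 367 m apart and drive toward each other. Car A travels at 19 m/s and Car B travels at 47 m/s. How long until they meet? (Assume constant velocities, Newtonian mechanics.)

Combined speed: v_combined = 19 + 47 = 66 m/s
Time to meet: t = d/v_combined = 367/66 = 5.56 s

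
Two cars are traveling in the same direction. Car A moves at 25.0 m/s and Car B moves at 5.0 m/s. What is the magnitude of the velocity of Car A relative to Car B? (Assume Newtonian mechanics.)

v_rel = |v_A - v_B| = |25.0 - 5.0| = 20.0 m/s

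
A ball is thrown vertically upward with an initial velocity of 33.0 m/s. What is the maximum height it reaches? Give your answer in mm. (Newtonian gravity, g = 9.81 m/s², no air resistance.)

h_max = v₀² / (2g) = 33.0² / (2 × 9.81) = 1089.0 / 19.62 = 55.5046 m
h_max = 55.5046 m / 0.001 = 55500 mm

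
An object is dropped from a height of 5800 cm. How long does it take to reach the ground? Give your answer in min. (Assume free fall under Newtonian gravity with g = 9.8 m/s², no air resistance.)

h = 5800 cm × 0.01 = 58.0 m
t = √(2h/g) = √(2 × 58.0 / 9.8) = 3.44046 s
t = 3.44046 s / 60.0 = 0.05734 min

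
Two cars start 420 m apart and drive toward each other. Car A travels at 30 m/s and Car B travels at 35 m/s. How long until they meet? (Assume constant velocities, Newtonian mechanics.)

Combined speed: v_combined = 30 + 35 = 65 m/s
Time to meet: t = d/v_combined = 420/65 = 6.46 s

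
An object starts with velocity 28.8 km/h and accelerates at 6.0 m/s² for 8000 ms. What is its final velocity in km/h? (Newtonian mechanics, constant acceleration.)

v₀ = 28.8 km/h × 0.2777777777777778 = 8.0 m/s
t = 8000 ms × 0.001 = 8.0 s
v = v₀ + a × t = 8.0 + 6.0 × 8.0 = 56.0 m/s
v = 56.0 m/s / 0.2777777777777778 = 201.6 km/h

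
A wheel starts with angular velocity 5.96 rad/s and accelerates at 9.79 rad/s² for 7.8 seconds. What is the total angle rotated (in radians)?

θ = ω₀t + ½αt² = 5.96×7.8 + ½×9.79×7.8² = 344.3 rad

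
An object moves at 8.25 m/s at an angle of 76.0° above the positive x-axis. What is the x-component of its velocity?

vₓ = v cos(θ) = 8.25 × cos(76.0°) = 2.0 m/s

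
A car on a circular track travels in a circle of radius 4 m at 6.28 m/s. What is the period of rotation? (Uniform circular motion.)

T = 2πr/v = 2π×4/6.28 = 4.0 s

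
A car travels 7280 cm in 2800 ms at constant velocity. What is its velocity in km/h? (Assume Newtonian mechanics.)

d = 7280 cm × 0.01 = 72.8 m
t = 2800 ms × 0.001 = 2.8 s
v = d / t = 72.8 / 2.8 = 26.0 m/s
v = 26.0 m/s / 0.2777777777777778 = 93.6 km/h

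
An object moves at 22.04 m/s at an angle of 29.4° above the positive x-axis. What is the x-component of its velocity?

vₓ = v cos(θ) = 22.04 × cos(29.4°) = 19.2 m/s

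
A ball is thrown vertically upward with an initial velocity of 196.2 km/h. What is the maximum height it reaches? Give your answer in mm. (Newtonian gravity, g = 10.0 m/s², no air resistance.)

v₀ = 196.2 km/h × 0.2777777777777778 = 54.5 m/s
h_max = v₀² / (2g) = 54.5² / (2 × 10.0) = 2970.25 / 20.0 = 148.512 m
h_max = 148.512 m / 0.001 = 148500 mm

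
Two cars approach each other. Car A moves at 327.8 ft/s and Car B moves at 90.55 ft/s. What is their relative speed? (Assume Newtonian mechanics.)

v_rel = v_A + v_B = 327.8 + 90.55 = 418.35 ft/s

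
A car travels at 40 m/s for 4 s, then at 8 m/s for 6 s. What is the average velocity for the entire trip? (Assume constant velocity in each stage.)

d₁ = v₁t₁ = 40 × 4 = 160 m
d₂ = v₂t₂ = 8 × 6 = 48 m
d_total = 208 m, t_total = 10 s
v_avg = d_total/t_total = 208/10 = 20.8 m/s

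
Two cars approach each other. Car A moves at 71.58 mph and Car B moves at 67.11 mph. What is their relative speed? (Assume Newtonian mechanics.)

v_rel = v_A + v_B = 71.58 + 67.11 = 138.69 mph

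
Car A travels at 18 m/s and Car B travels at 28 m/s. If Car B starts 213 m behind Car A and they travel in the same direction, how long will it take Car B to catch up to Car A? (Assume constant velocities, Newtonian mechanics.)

Relative speed: v_rel = 28 - 18 = 10 m/s
Time to catch: t = d₀/v_rel = 213/10 = 21.3 s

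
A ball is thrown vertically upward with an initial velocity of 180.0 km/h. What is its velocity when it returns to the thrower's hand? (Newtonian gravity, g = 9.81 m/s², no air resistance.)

By conservation of energy (no air resistance), the ball returns to the throw height with the same speed as launch, but directed downward.
|v_ground| = v₀ = 180.0 km/h
v_ground = 180.0 km/h (downward)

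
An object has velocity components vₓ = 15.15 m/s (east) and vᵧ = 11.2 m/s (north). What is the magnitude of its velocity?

|v| = √(vₓ² + vᵧ²) = √(15.15² + 11.2²) = √(354.9625) = 18.84 m/s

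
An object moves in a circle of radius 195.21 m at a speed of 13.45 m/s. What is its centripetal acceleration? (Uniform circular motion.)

a_c = v²/r = 13.45²/195.21 = 180.9025/195.21 = 0.93 m/s²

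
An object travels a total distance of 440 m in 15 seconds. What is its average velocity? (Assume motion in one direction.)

v_avg = Δd / Δt = 440 / 15 = 29.33 m/s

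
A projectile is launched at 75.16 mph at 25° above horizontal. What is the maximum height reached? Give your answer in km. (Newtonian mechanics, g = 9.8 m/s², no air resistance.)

v₀ = 75.16 mph × 0.44704 = 33.5995 m/s
H = v₀² × sin²(θ) / (2g) = 33.5995² × sin(25°)² / (2 × 9.8) = 1128.93 × 0.178606 / 19.6 = 10.2874 m
H = 10.2874 m / 1000.0 = 0.01029 km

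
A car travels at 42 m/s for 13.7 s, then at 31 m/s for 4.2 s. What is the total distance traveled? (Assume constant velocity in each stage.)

d₁ = v₁t₁ = 42 × 13.7 = 575.4 m
d₂ = v₂t₂ = 31 × 4.2 = 130.2 m
d_total = 575.4 + 130.2 = 705.6 m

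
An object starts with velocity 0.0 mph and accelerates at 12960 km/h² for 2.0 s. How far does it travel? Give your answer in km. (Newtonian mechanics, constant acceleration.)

v₀ = 0.0 mph × 0.44704 = 0.0 m/s
a = 12960 km/h² × 7.716049382716049e-05 = 1.0 m/s²
d = v₀ × t + ½ × a × t² = 0.0 × 2.0 + 0.5 × 1.0 × 2.0² = 2.0 m
d = 2.0 m / 1000.0 = 0.002 km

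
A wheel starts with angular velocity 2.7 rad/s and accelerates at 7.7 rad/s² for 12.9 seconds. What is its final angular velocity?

ω = ω₀ + αt = 2.7 + 7.7 × 12.9 = 102.03 rad/s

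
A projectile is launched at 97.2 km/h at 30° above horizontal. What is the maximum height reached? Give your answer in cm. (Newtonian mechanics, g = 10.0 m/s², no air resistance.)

v₀ = 97.2 km/h × 0.2777777777777778 = 27.0 m/s
H = v₀² × sin²(θ) / (2g) = 27.0² × sin(30°)² / (2 × 10.0) = 729.0 × 0.25 / 20.0 = 9.1125 m
H = 9.1125 m / 0.01 = 911.2 cm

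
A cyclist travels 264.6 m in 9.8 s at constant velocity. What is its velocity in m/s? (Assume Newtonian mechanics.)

v = d / t = 264.6 / 9.8 = 27.0 m/s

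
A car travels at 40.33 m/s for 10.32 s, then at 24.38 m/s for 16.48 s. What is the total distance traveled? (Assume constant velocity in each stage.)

d₁ = v₁t₁ = 40.33 × 10.32 = 416.2056 m
d₂ = v₂t₂ = 24.38 × 16.48 = 401.7824 m
d_total = 416.2056 + 401.7824 = 817.99 m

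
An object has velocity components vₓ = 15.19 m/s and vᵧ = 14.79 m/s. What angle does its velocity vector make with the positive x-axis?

θ = arctan(vᵧ/vₓ) = arctan(14.79/15.19) = 44.24°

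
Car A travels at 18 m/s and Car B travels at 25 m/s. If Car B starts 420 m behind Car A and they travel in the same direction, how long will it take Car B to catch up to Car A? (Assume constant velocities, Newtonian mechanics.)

Relative speed: v_rel = 25 - 18 = 7 m/s
Time to catch: t = d₀/v_rel = 420/7 = 60.0 s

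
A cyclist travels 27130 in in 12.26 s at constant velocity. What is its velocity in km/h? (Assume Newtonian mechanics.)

d = 27130 in × 0.0254 = 689.102 m
v = d / t = 689.102 / 12.26 = 56.2073 m/s
v = 56.2073 m/s / 0.2777777777777778 = 202.3 km/h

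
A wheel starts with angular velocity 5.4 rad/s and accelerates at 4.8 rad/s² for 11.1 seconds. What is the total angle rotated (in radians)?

θ = ω₀t + ½αt² = 5.4×11.1 + ½×4.8×11.1² = 355.64 rad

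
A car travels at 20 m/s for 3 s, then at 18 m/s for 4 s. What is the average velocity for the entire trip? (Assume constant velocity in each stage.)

d₁ = v₁t₁ = 20 × 3 = 60 m
d₂ = v₂t₂ = 18 × 4 = 72 m
d_total = 132 m, t_total = 7 s
v_avg = d_total/t_total = 132/7 = 18.86 m/s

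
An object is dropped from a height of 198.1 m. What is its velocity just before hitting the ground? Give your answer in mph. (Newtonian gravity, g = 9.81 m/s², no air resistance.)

v = √(2gh) = √(2 × 9.81 × 198.1) = 62.3436 m/s
v = 62.3436 m/s / 0.44704 = 139.5 mph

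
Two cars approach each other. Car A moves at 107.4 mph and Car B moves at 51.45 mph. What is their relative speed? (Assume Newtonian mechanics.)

v_rel = v_A + v_B = 107.4 + 51.45 = 158.85 mph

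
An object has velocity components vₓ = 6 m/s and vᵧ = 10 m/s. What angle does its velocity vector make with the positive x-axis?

θ = arctan(vᵧ/vₓ) = arctan(10/6) = 59.04°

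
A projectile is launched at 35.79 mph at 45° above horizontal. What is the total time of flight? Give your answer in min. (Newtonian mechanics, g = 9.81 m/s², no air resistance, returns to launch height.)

v₀ = 35.79 mph × 0.44704 = 15.9996 m/s
T = 2 × v₀ × sin(θ) / g = 2 × 15.9996 × sin(45°) / 9.81 = 2 × 15.9996 × 0.707107 / 9.81 = 2.30651 s
T = 2.30651 s / 60.0 = 0.03844 min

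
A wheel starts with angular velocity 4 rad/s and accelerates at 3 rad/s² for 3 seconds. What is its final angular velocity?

ω = ω₀ + αt = 4 + 3 × 3 = 13 rad/s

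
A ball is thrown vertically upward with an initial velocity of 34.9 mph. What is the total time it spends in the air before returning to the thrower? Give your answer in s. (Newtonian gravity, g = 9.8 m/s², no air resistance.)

v₀ = 34.9 mph × 0.44704 = 15.6017 m/s
t_total = 2 × v₀ / g = 2 × 15.6017 / 9.8 = 3.184 s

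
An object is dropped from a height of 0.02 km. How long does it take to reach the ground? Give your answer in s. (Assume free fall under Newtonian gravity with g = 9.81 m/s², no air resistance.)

h = 0.02 km × 1000.0 = 20.0 m
t = √(2h/g) = √(2 × 20.0 / 9.81) = 2.019 s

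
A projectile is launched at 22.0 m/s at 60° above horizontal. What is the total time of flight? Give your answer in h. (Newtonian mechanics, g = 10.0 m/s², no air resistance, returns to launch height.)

T = 2 × v₀ × sin(θ) / g = 2 × 22.0 × sin(60°) / 10.0 = 2 × 22.0 × 0.866025 / 10.0 = 3.81051 s
T = 3.81051 s / 3600.0 = 0.001058 h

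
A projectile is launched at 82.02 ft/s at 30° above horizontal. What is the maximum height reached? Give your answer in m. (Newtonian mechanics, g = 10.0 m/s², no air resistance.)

v₀ = 82.02 ft/s × 0.3048 = 24.9997 m/s
H = v₀² × sin²(θ) / (2g) = 24.9997² × sin(30°)² / (2 × 10.0) = 624.985 × 0.25 / 20.0 = 7.812 m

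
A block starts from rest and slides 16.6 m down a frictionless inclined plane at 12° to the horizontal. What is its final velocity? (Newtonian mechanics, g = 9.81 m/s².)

a = g sin(θ) = 9.81 × sin(12°) = 2.0396 m/s²
v = √(2ad) = √(2 × 2.0396 × 16.6) = 8.23 m/s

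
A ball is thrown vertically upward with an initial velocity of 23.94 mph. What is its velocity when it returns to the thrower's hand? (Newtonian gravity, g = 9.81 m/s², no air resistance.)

By conservation of energy (no air resistance), the ball returns to the throw height with the same speed as launch, but directed downward.
|v_ground| = v₀ = 23.94 mph
v_ground = 23.94 mph (downward)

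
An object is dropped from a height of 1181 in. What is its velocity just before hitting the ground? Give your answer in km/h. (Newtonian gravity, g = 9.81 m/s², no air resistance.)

h = 1181 in × 0.0254 = 29.9974 m
v = √(2gh) = √(2 × 9.81 × 29.9974) = 24.26 m/s
v = 24.26 m/s / 0.2777777777777778 = 87.34 km/h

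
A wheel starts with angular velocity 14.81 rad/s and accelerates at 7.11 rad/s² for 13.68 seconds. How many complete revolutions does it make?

θ = ω₀t + ½αt² = 14.81×13.68 + ½×7.11×13.68² = 867.892032 rad
Total revolutions = θ/(2π) = 867.892032/(2π) = 138.13
Complete revolutions = ⌊138.13⌋ = 138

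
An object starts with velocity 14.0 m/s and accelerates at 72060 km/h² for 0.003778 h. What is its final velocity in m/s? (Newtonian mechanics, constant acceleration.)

a = 72060 km/h² × 7.716049382716049e-05 = 5.56019 m/s²
t = 0.003778 h × 3600.0 = 13.6008 s
v = v₀ + a × t = 14.0 + 5.56019 × 13.6008 = 89.62 m/s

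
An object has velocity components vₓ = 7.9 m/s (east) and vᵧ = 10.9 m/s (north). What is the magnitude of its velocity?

|v| = √(vₓ² + vᵧ²) = √(7.9² + 10.9²) = √(181.22) = 13.46 m/s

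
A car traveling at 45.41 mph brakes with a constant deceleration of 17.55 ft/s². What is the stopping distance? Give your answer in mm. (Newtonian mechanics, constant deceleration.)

v₀ = 45.41 mph × 0.44704 = 20.3001 m/s
a = 17.55 ft/s² × 0.3048 = 5.34924 m/s²
d = v₀² / (2a) = 20.3001² / (2 × 5.34924) = 412.094 / 10.6985 = 38.5189 m
d = 38.5189 m / 0.001 = 38520 mm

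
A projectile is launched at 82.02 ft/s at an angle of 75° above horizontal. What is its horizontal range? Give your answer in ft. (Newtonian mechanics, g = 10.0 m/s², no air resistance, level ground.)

v₀ = 82.02 ft/s × 0.3048 = 24.9997 m/s
R = v₀² × sin(2θ) / g = 24.9997² × sin(2 × 75°) / 10.0 = 624.985 × 0.5 / 10.0 = 31.2492 m
R = 31.2492 m / 0.3048 = 102.5 ft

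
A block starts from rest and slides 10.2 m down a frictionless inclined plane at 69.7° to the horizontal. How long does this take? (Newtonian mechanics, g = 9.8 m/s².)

a = g sin(θ) = 9.8 × sin(69.7°) = 9.1913 m/s²
t = √(2d/a) = √(2 × 10.2 / 9.1913) = 1.49 s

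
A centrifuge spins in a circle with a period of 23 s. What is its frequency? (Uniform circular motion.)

f = 1/T = 1/23 = 0.0435 Hz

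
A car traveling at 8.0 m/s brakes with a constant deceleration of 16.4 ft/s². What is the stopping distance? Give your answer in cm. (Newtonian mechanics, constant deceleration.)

a = 16.4 ft/s² × 0.3048 = 4.99872 m/s²
d = v₀² / (2a) = 8.0² / (2 × 4.99872) = 64.0 / 9.99744 = 6.40164 m
d = 6.40164 m / 0.01 = 640.2 cm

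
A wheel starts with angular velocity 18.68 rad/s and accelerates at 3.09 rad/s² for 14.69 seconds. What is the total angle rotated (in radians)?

θ = ω₀t + ½αt² = 18.68×14.69 + ½×3.09×14.69² = 607.81 rad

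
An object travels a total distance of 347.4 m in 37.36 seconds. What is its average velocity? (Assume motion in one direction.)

v_avg = Δd / Δt = 347.4 / 37.36 = 9.3 m/s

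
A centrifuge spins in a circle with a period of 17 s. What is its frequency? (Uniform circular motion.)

f = 1/T = 1/17 = 0.0588 Hz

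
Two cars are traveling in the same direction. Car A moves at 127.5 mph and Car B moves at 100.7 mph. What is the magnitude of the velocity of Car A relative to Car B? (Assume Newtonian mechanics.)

v_rel = |v_A - v_B| = |127.5 - 100.7| = 26.8 mph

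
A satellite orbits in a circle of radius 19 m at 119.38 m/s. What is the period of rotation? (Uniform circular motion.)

T = 2πr/v = 2π×19/119.38 = 1.0 s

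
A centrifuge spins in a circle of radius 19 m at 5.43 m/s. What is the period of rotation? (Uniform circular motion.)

T = 2πr/v = 2π×19/5.43 = 21.99 s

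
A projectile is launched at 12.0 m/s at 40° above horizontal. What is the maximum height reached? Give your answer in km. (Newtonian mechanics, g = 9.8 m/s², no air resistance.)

H = v₀² × sin²(θ) / (2g) = 12.0² × sin(40°)² / (2 × 9.8) = 144.0 × 0.413176 / 19.6 = 3.03558 m
H = 3.03558 m / 1000.0 = 0.003036 km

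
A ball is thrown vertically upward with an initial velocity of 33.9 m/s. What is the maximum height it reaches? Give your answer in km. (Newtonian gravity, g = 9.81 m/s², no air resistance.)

h_max = v₀² / (2g) = 33.9² / (2 × 9.81) = 1149.21 / 19.62 = 58.5734 m
h_max = 58.5734 m / 1000.0 = 0.05857 km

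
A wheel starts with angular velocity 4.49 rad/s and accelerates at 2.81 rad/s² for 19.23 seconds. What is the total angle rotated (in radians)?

θ = ω₀t + ½αt² = 4.49×19.23 + ½×2.81×19.23² = 605.9 rad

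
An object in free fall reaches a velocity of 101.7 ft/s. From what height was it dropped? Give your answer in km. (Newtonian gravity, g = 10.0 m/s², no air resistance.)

v = 101.7 ft/s × 0.3048 = 30.9982 m/s
h = v² / (2g) = 30.9982² / (2 × 10.0) = 48.0444 m
h = 48.0444 m / 1000.0 = 0.04804 km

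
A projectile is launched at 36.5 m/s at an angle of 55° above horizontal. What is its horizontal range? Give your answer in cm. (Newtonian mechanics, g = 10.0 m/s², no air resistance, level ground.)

R = v₀² × sin(2θ) / g = 36.5² × sin(2 × 55°) / 10.0 = 1332.25 × 0.939693 / 10.0 = 125.191 m
R = 125.191 m / 0.01 = 12520 cm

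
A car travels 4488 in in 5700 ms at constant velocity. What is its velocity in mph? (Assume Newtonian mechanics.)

d = 4488 in × 0.0254 = 113.995 m
t = 5700 ms × 0.001 = 5.7 s
v = d / t = 113.995 / 5.7 = 19.9991 m/s
v = 19.9991 m/s / 0.44704 = 44.74 mph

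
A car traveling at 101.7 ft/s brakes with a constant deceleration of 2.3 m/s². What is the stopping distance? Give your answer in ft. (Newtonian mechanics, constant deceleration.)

v₀ = 101.7 ft/s × 0.3048 = 30.9982 m/s
d = v₀² / (2a) = 30.9982² / (2 × 2.3) = 960.888 / 4.6 = 208.889 m
d = 208.889 m / 0.3048 = 685.3 ft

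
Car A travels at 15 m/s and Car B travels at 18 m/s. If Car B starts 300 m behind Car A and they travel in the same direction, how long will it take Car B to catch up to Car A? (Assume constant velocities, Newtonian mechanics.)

Relative speed: v_rel = 18 - 15 = 3 m/s
Time to catch: t = d₀/v_rel = 300/3 = 100.0 s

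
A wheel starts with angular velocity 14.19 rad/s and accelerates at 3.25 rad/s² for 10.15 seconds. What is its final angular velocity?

ω = ω₀ + αt = 14.19 + 3.25 × 10.15 = 47.18 rad/s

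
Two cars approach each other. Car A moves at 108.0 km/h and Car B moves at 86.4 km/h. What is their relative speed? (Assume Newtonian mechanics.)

v_rel = v_A + v_B = 108.0 + 86.4 = 194.4 km/h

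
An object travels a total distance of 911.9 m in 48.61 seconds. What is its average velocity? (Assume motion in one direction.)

v_avg = Δd / Δt = 911.9 / 48.61 = 18.76 m/s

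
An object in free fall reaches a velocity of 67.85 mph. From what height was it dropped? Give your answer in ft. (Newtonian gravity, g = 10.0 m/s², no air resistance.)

v = 67.85 mph × 0.44704 = 30.3317 m/s
h = v² / (2g) = 30.3317² / (2 × 10.0) = 46.0006 m
h = 46.0006 m / 0.3048 = 150.9 ft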